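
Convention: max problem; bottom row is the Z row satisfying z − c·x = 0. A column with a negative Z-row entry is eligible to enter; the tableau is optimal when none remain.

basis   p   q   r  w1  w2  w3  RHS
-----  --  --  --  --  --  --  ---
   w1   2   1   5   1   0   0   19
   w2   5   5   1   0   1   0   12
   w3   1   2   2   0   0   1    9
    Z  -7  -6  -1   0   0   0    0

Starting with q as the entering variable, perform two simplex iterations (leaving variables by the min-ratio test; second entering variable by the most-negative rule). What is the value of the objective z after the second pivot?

84/5

Ratio test on column q — row 1: 19/1 = 19; row 2: 12/5 = 12/5; row 3: 9/2 = 9/2. Minimum is 12/5 at row 2 (w2 leaves); pivot element 5.
Pivot on row 2; the Z-row RHS becomes 0 − (-6)·(12/5) = 72/5.
Next entering variable (most negative Z-row entry -1): p.
Ratio test on column p — row 1: (83/5)/1 = 83/5; row 2: (12/5)/1 = 12/5; row 3: entry -1 ≤ 0. Minimum is 12/5 at row 2 (q leaves); pivot element 1.
After the second pivot the Z-row RHS is 72/5 − (-1)·(12/5) = 84/5.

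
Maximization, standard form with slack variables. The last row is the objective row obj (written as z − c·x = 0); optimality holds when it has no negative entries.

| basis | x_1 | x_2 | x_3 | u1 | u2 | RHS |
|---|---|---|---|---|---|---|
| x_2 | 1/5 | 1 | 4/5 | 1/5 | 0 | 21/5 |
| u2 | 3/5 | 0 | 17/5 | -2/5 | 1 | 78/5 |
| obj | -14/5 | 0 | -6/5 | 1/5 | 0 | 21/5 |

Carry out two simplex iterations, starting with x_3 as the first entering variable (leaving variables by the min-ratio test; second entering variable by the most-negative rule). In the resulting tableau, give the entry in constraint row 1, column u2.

-4

Ratio test on column x_3 — row 1: (21/5)/(4/5) = 21/4; row 2: (78/5)/(17/5) = 78/17. Minimum is 78/17 at row 2 (u2 leaves); pivot element 17/5.
Divide row 2 by 17/5; eliminate column x_3 from the other rows.
Second iteration: most negative obj-row entry is -44/17 in column x_1, so x_1 enters.
Ratio test on column x_1 — row 1: (9/17)/(1/17) = 9; row 2: (78/17)/(3/17) = 26. Minimum is 9 at row 1 (x_2 leaves); pivot element 1/17.
Divide row 1 by 1/17; eliminate column x_1 from the other rows.
After both pivots, the entry at constraint row 1, column u2 is -4.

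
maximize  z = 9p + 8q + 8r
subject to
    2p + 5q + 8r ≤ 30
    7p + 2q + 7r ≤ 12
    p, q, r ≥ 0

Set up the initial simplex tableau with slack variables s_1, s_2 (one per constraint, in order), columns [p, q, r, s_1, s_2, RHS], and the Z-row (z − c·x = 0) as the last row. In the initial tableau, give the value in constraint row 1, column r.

Constraint 1 has coefficient 8 on r.

8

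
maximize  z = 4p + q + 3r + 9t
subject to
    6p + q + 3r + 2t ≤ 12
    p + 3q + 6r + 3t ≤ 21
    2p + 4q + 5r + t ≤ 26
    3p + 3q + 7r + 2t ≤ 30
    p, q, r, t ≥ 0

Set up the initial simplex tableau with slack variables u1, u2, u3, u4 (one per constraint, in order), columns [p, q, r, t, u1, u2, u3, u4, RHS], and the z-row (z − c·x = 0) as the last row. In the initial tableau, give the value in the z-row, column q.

-1

The z-row carries the negated objective coefficients: the q entry is -1.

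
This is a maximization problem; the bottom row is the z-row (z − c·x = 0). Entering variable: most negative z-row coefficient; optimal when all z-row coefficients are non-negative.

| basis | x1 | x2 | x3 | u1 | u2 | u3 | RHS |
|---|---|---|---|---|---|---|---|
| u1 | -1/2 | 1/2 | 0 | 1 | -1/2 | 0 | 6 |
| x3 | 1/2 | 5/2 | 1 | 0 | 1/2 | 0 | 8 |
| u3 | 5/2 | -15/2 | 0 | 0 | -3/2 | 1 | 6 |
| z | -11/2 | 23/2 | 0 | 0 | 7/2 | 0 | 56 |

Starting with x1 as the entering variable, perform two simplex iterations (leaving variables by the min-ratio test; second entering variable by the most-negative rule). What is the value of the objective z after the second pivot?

Ratio test on column x1 — row 1: entry -1/2 ≤ 0; row 2: 8/(1/2) = 16; row 3: 6/(5/2) = 12/5. Minimum is 12/5 at row 3 (u3 leaves); pivot element 5/2.
Pivot on row 3; the z-row RHS becomes 56 − (-11/2)·(12/5) = 346/5.
Next entering variable (most negative z-row entry -5): x2.
Ratio test on column x2 — row 1: entry -1 ≤ 0; row 2: (34/5)/4 = 17/10; row 3: entry -3 ≤ 0. Minimum is 17/10 at row 2 (x3 leaves); pivot element 4.
After the second pivot the z-row RHS is 346/5 − (-5)·(17/10) = 777/10.

777/10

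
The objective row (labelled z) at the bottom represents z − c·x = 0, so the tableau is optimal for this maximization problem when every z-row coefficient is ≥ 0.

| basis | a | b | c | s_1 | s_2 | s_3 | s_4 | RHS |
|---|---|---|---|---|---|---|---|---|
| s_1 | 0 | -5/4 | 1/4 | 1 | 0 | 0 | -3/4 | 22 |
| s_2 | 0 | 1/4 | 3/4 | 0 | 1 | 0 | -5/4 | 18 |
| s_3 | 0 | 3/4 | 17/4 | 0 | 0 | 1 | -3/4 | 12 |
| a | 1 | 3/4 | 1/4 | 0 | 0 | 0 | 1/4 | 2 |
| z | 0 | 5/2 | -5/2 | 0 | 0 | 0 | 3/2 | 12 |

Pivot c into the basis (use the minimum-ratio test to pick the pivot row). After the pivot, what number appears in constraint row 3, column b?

3/17

Ratio test on column c — row 1: 22/(1/4) = 88; row 2: 18/(3/4) = 24; row 3: 12/(17/4) = 48/17; row 4: 2/(1/4) = 8. Minimum is 48/17 at row 3 (s_3 leaves); pivot element 17/4.
Divide row 3 by 17/4; eliminate column c from the other rows.
In the new row 3, the b entry is the old entry divided by the pivot: (3/4)/(17/4) = 3/17.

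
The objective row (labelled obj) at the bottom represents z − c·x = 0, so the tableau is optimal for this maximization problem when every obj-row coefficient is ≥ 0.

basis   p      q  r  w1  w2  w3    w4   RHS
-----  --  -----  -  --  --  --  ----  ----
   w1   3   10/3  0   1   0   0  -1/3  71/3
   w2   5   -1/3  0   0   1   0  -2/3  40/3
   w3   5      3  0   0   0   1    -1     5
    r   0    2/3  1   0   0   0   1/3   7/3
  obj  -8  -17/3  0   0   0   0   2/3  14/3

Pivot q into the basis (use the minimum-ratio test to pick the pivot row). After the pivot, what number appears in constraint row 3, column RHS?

5/3

Ratio test on column q — row 1: (71/3)/(10/3) = 71/10; row 2: entry -1/3 ≤ 0; row 3: 5/3 = 5/3; row 4: (7/3)/(2/3) = 7/2. Minimum is 5/3 at row 3 (w3 leaves); pivot element 3.
Divide row 3 by 3; eliminate column q from the other rows.
In the new row 3, the RHS entry is the old entry divided by the pivot: 5/3 = 5/3.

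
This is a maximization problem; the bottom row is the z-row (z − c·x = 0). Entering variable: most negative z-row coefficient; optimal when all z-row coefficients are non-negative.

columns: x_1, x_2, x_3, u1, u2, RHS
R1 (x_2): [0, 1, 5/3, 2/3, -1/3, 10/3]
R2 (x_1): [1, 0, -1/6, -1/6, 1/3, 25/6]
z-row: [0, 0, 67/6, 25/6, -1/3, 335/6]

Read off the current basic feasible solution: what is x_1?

x_1 is basic (row 2); its value is the RHS of that row, 25/6.

25/6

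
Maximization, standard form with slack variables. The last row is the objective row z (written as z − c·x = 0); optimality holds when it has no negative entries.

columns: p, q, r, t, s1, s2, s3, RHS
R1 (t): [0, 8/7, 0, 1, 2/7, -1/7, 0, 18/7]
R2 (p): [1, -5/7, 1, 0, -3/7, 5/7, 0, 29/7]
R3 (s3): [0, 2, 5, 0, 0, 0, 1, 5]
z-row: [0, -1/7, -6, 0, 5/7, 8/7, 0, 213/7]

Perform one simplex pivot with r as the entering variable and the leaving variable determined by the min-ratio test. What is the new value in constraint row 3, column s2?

Ratio test on column r — row 1: entry 0 ≤ 0; row 2: (29/7)/1 = 29/7; row 3: 5/5 = 1. Minimum is 1 at row 3 (s3 leaves); pivot element 5.
Divide row 3 by 5; eliminate column r from the other rows.
In the new row 3, the s2 entry is the old entry divided by the pivot: 0/5 = 0.

0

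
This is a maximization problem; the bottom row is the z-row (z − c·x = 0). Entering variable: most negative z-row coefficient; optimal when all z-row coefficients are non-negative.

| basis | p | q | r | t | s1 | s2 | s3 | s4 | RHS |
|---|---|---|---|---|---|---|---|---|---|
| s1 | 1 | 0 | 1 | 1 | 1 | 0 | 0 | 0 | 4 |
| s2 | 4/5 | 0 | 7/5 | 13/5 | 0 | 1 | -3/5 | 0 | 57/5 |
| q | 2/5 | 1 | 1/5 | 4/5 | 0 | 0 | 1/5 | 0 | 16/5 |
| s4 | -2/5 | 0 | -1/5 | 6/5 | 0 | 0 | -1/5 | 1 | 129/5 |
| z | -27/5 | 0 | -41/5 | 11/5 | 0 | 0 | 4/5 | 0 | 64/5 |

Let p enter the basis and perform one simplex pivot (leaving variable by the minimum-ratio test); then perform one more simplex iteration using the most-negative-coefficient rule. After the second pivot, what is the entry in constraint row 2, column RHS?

29/5

Ratio test on column p — row 1: 4/1 = 4; row 2: (57/5)/(4/5) = 57/4; row 3: (16/5)/(2/5) = 8; row 4: entry -2/5 ≤ 0. Minimum is 4 at row 1 (s1 leaves); pivot element 1.
Divide row 1 by 1; eliminate column p from the other rows.
Second iteration: most negative z-row entry is -14/5 in column r, so r enters.
Ratio test on column r — row 1: 4/1 = 4; row 2: (41/5)/(3/5) = 41/3; row 3: entry -1/5 ≤ 0; row 4: (137/5)/(1/5) = 137. Minimum is 4 at row 1 (p leaves); pivot element 1.
Divide row 1 by 1; eliminate column r from the other rows.
After both pivots, the entry at constraint row 2, column RHS is 29/5.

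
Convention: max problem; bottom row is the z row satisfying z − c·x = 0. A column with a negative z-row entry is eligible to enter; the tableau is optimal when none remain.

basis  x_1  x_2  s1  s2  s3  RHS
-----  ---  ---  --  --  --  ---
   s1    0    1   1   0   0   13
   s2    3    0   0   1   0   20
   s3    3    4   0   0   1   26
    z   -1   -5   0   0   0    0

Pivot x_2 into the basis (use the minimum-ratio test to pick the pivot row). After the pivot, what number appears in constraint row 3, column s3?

Ratio test on column x_2 — row 1: 13/1 = 13; row 2: entry 0 ≤ 0; row 3: 26/4 = 13/2. Minimum is 13/2 at row 3 (s3 leaves); pivot element 4.
Divide row 3 by 4; eliminate column x_2 from the other rows.
In the new row 3, the s3 entry is the old entry divided by the pivot: 1/4 = 1/4.

1/4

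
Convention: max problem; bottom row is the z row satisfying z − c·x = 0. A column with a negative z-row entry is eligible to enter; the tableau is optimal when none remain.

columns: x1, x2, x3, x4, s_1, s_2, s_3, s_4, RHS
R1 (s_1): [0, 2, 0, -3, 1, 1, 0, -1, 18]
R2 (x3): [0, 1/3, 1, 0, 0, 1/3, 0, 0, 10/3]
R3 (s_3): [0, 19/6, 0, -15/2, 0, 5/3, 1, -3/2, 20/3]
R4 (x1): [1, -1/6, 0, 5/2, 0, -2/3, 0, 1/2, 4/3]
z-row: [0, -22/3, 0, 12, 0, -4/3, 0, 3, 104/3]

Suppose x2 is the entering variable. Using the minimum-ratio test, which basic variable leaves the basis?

s_3

Column x2 entries and ratios — s_1: 18/2 = 9; x3: (10/3)/(1/3) = 10; s_3: (20/3)/(19/6) = 40/19; x1: -1/6 ≤ 0, skip.
Smallest ratio is 40/19 in the row of s_3, so s_3 leaves.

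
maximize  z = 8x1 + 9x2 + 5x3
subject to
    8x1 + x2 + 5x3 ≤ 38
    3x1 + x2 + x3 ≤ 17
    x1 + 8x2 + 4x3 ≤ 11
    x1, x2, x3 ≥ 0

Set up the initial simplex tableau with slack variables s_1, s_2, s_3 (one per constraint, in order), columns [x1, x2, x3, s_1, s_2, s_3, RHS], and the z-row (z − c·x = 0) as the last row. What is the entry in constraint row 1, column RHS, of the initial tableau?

The RHS of constraint 1 is b_1 = 38.

38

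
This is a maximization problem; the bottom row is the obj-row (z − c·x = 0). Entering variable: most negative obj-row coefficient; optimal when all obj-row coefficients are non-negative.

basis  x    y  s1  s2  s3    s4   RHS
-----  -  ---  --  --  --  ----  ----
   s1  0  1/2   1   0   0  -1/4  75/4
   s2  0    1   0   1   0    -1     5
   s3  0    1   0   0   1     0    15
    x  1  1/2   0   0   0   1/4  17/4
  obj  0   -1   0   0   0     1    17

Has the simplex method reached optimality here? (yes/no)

The obj-row has a negative entry -1 in column y, so it is not optimal.

no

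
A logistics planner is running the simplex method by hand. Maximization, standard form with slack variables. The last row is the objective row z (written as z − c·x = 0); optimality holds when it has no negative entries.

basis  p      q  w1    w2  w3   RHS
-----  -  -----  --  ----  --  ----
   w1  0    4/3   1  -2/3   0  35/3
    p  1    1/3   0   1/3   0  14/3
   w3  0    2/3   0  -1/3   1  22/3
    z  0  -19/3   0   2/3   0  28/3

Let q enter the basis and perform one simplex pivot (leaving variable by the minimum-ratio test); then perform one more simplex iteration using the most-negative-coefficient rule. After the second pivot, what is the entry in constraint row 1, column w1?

Ratio test on column q — row 1: (35/3)/(4/3) = 35/4; row 2: (14/3)/(1/3) = 14; row 3: (22/3)/(2/3) = 11. Minimum is 35/4 at row 1 (w1 leaves); pivot element 4/3.
Divide row 1 by 4/3; eliminate column q from the other rows.
Second iteration: most negative z-row entry is -5/2 in column w2, so w2 enters.
Ratio test on column w2 — row 1: entry -1/2 ≤ 0; row 2: (7/4)/(1/2) = 7/2; row 3: entry 0 ≤ 0. Minimum is 7/2 at row 2 (p leaves); pivot element 1/2.
Divide row 2 by 1/2; eliminate column w2 from the other rows.
After both pivots, the entry at constraint row 1, column w1 is 1/2.

1/2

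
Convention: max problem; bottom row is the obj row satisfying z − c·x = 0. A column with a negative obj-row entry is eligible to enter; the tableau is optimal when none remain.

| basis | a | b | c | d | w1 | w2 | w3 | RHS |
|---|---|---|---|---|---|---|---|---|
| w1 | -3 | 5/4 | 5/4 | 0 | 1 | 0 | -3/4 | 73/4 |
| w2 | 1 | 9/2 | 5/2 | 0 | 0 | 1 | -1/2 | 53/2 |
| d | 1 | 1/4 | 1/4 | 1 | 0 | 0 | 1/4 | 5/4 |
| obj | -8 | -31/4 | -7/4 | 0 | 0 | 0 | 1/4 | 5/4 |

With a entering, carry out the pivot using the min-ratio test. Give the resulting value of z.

Ratio test on column a — row 1: entry -3 ≤ 0; row 2: (53/2)/1 = 53/2; row 3: (5/4)/1 = 5/4. Minimum is 5/4 at row 3 (d leaves); pivot element 1.
Pivot on row 3; the obj-row RHS becomes 5/4 − (-8)·(5/4) = 45/4.

45/4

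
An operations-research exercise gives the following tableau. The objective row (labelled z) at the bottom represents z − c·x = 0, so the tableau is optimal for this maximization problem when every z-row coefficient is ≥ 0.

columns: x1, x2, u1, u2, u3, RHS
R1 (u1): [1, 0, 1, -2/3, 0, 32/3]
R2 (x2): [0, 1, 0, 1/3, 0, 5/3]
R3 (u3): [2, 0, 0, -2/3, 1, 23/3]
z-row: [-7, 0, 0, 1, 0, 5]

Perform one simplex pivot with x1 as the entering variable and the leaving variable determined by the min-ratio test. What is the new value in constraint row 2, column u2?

Ratio test on column x1 — row 1: (32/3)/1 = 32/3; row 2: entry 0 ≤ 0; row 3: (23/3)/2 = 23/6. Minimum is 23/6 at row 3 (u3 leaves); pivot element 2.
Divide row 3 by 2; eliminate column x1 from the other rows.
Row 2 update in column u2: 1/3 − 0·(-1/3) = 1/3.

1/3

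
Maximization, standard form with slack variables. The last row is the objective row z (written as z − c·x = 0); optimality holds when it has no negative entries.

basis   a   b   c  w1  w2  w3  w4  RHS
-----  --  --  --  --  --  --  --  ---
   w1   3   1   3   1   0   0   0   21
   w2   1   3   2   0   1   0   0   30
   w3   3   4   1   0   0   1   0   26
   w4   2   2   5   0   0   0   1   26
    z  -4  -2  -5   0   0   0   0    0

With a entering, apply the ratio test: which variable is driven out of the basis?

Column a entries and ratios — w1: 21/3 = 7; w2: 30/1 = 30; w3: 26/3 = 26/3; w4: 26/2 = 13.
Smallest ratio is 7 in the row of w1, so w1 leaves.

w1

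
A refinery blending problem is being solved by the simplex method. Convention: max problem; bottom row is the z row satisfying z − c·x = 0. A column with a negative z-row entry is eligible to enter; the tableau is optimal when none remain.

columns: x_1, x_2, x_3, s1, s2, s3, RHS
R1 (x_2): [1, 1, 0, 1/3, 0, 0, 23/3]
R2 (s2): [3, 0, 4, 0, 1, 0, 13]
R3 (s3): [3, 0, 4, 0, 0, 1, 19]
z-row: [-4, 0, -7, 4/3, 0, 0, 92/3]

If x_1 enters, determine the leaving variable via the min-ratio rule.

s2

Column x_1 entries and ratios — x_2: (23/3)/1 = 23/3; s2: 13/3 = 13/3; s3: 19/3 = 19/3.
Smallest ratio is 13/3 in the row of s2, so s2 leaves.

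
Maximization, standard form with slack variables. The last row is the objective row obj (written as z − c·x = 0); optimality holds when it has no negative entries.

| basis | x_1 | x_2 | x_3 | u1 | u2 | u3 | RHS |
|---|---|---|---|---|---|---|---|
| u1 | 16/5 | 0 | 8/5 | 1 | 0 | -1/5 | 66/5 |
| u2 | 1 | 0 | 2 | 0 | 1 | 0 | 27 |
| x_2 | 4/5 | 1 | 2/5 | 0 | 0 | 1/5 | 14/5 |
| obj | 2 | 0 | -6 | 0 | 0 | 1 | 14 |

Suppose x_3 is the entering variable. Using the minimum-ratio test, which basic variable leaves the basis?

Column x_3 entries and ratios — u1: (66/5)/(8/5) = 33/4; u2: 27/2 = 27/2; x_2: (14/5)/(2/5) = 7.
Smallest ratio is 7 in the row of x_2, so x_2 leaves.

x_2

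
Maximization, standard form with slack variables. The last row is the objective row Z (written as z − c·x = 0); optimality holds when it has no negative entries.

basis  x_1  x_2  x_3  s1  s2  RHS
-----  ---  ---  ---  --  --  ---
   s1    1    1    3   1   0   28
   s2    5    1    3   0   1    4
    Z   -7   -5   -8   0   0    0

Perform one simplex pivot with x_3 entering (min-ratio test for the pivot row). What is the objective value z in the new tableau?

32/3

Ratio test on column x_3 — row 1: 28/3 = 28/3; row 2: 4/3 = 4/3. Minimum is 4/3 at row 2 (s2 leaves); pivot element 3.
Pivot on row 2; the Z-row RHS becomes 0 − (-8)·(4/3) = 32/3.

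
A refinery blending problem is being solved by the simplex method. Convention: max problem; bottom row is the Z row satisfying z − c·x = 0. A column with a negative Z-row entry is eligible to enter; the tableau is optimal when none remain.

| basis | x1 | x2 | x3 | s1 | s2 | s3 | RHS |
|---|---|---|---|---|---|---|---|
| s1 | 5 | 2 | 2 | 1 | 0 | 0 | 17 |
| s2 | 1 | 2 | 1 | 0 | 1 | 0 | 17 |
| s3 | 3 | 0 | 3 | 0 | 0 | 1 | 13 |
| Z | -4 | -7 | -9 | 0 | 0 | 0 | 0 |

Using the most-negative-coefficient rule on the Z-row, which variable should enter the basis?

Negative Z-row entries: x1: -4, x2: -7, x3: -9.
The most negative is -9 in column x3, so x3 enters.

x3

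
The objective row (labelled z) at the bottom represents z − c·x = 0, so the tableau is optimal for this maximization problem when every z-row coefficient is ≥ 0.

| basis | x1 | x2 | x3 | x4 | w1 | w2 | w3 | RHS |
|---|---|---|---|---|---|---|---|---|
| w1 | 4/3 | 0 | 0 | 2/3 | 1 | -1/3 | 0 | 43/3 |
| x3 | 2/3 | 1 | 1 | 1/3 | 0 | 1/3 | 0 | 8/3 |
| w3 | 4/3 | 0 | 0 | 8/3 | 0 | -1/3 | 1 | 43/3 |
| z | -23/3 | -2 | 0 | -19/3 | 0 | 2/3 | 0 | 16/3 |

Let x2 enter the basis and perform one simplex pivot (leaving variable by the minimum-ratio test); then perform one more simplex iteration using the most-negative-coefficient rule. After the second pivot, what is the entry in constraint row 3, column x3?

Ratio test on column x2 — row 1: entry 0 ≤ 0; row 2: (8/3)/1 = 8/3; row 3: entry 0 ≤ 0. Minimum is 8/3 at row 2 (x3 leaves); pivot element 1.
Divide row 2 by 1; eliminate column x2 from the other rows.
Second iteration: most negative z-row entry is -19/3 in column x1, so x1 enters.
Ratio test on column x1 — row 1: (43/3)/(4/3) = 43/4; row 2: (8/3)/(2/3) = 4; row 3: (43/3)/(4/3) = 43/4. Minimum is 4 at row 2 (x2 leaves); pivot element 2/3.
Divide row 2 by 2/3; eliminate column x1 from the other rows.
After both pivots, the entry at constraint row 3, column x3 is -2.

-2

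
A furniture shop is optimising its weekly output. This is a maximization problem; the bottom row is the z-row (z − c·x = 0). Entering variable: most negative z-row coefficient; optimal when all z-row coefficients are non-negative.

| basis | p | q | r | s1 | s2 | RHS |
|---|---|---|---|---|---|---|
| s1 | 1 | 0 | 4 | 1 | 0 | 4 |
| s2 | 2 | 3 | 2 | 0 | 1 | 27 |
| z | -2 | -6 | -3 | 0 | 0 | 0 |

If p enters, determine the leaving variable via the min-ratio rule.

Column p entries and ratios — s1: 4/1 = 4; s2: 27/2 = 27/2.
Smallest ratio is 4 in the row of s1, so s1 leaves.

s1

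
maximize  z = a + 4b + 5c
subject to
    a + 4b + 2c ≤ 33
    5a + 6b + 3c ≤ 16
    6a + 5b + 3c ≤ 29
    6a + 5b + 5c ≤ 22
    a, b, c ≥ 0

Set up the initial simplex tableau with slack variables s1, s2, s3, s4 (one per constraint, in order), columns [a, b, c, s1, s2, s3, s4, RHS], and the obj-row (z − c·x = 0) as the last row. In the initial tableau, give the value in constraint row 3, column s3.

Slack s3 belongs to constraint 3; its column is the unit vector e_3, so the entry in row 3 is 1.

1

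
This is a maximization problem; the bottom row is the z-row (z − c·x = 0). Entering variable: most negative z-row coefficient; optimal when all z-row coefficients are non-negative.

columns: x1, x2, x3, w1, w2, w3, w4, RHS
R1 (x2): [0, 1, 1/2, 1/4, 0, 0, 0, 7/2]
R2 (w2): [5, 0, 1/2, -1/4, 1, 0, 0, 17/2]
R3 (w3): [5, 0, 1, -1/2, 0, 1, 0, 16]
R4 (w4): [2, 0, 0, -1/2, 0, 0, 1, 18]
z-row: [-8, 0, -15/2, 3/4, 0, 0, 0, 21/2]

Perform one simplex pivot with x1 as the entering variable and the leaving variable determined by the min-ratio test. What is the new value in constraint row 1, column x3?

Ratio test on column x1 — row 1: entry 0 ≤ 0; row 2: (17/2)/5 = 17/10; row 3: 16/5 = 16/5; row 4: 18/2 = 9. Minimum is 17/10 at row 2 (w2 leaves); pivot element 5.
Divide row 2 by 5; eliminate column x1 from the other rows.
Row 1 update in column x3: 1/2 − 0·(1/10) = 1/2.

1/2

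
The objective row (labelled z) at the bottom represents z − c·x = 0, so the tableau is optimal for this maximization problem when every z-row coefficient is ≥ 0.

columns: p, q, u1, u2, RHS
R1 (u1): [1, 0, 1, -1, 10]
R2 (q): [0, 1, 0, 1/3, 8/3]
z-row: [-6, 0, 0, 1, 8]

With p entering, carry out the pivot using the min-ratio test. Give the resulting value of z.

68

Ratio test on column p — row 1: 10/1 = 10; row 2: entry 0 ≤ 0. Minimum is 10 at row 1 (u1 leaves); pivot element 1.
Pivot on row 1; the z-row RHS becomes 8 − (-6)·10 = 68.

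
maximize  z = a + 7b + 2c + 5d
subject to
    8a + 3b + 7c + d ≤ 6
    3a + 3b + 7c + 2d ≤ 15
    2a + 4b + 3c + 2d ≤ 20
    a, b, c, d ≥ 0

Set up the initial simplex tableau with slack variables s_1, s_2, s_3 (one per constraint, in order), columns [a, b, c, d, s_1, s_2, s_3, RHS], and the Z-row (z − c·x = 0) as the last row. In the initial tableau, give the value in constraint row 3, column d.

2

Constraint 3 has coefficient 2 on d.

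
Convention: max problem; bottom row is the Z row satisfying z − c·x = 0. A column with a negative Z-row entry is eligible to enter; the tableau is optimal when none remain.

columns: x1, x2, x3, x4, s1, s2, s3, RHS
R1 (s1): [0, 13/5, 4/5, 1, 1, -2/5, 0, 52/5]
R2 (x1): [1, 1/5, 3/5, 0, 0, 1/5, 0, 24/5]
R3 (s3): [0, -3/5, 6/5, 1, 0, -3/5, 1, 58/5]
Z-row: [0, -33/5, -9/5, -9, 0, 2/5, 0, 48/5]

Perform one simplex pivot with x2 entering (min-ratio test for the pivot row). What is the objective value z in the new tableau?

36

Ratio test on column x2 — row 1: (52/5)/(13/5) = 4; row 2: (24/5)/(1/5) = 24; row 3: entry -3/5 ≤ 0. Minimum is 4 at row 1 (s1 leaves); pivot element 13/5.
Pivot on row 1; the Z-row RHS becomes 48/5 − (-33/5)·4 = 36.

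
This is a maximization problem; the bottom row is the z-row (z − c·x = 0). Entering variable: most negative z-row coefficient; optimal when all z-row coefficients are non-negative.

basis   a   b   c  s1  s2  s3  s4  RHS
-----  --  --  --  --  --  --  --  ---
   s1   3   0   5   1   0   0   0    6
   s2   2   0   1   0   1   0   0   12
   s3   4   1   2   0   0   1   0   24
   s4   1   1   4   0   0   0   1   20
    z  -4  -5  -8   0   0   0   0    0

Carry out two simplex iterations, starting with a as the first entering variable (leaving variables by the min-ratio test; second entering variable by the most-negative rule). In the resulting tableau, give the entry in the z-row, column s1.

Ratio test on column a — row 1: 6/3 = 2; row 2: 12/2 = 6; row 3: 24/4 = 6; row 4: 20/1 = 20. Minimum is 2 at row 1 (s1 leaves); pivot element 3.
Divide row 1 by 3; eliminate column a from the other rows.
Second iteration: most negative z-row entry is -5 in column b, so b enters.
Ratio test on column b — row 1: entry 0 ≤ 0; row 2: entry 0 ≤ 0; row 3: 16/1 = 16; row 4: 18/1 = 18. Minimum is 16 at row 3 (s3 leaves); pivot element 1.
Divide row 3 by 1; eliminate column b from the other rows.
After both pivots, the entry at the z-row, column s1 is -16/3.

-16/3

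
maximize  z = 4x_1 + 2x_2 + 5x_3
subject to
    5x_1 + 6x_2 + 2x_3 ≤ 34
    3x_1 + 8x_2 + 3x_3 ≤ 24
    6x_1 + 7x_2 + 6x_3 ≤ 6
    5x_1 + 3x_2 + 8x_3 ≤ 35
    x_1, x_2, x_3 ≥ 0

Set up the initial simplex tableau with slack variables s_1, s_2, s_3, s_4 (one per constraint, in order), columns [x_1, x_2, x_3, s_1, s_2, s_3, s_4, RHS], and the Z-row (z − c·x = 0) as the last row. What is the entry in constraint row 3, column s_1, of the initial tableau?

0

Slack s_1 belongs to constraint 1; its column is the unit vector e_1, so the entry in row 3 is 0.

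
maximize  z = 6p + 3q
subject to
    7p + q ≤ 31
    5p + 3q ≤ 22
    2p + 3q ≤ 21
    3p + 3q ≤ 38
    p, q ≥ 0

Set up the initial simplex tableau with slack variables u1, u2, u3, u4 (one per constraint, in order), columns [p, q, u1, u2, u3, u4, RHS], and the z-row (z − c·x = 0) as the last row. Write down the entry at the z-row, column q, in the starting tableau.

The z-row carries the negated objective coefficients: the q entry is -3.

-3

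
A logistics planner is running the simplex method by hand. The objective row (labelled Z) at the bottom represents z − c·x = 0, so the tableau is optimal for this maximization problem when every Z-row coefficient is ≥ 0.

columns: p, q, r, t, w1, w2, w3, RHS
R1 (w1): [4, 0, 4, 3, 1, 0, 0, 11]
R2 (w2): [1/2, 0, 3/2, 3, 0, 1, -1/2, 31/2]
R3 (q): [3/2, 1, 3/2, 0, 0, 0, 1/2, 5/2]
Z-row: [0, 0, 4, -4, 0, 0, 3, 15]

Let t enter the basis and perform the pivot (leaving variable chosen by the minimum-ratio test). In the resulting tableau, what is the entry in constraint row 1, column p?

Ratio test on column t — row 1: 11/3 = 11/3; row 2: (31/2)/3 = 31/6; row 3: entry 0 ≤ 0. Minimum is 11/3 at row 1 (w1 leaves); pivot element 3.
Divide row 1 by 3; eliminate column t from the other rows.
In the new row 1, the p entry is the old entry divided by the pivot: 4/3 = 4/3.

4/3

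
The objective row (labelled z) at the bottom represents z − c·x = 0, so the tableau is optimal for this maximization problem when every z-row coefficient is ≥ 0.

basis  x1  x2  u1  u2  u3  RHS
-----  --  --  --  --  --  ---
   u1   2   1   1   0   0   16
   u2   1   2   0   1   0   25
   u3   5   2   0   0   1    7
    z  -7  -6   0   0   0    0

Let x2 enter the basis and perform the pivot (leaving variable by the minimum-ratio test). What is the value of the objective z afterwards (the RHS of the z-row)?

21

Ratio test on column x2 — row 1: 16/1 = 16; row 2: 25/2 = 25/2; row 3: 7/2 = 7/2. Minimum is 7/2 at row 3 (u3 leaves); pivot element 2.
Pivot on row 3; the z-row RHS becomes 0 − (-6)·(7/2) = 21.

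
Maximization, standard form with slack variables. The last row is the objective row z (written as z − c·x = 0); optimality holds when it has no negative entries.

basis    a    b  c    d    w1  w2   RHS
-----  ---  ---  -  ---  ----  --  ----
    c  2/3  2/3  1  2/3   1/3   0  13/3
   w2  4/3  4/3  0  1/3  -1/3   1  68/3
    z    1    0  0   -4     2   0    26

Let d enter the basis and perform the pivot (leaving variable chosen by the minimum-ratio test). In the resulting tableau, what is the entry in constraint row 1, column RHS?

13/2

Ratio test on column d — row 1: (13/3)/(2/3) = 13/2; row 2: (68/3)/(1/3) = 68. Minimum is 13/2 at row 1 (c leaves); pivot element 2/3.
Divide row 1 by 2/3; eliminate column d from the other rows.
In the new row 1, the RHS entry is the old entry divided by the pivot: (13/3)/(2/3) = 13/2.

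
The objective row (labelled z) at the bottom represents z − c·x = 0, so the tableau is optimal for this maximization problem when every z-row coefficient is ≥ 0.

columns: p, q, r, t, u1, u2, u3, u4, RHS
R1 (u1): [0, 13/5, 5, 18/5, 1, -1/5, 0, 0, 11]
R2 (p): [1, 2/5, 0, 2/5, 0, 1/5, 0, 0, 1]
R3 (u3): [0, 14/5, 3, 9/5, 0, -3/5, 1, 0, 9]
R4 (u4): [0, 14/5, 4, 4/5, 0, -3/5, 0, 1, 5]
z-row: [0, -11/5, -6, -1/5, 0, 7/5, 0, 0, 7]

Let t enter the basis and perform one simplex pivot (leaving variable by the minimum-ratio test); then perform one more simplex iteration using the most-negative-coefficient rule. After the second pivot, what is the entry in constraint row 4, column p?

26/5

Ratio test on column t — row 1: 11/(18/5) = 55/18; row 2: 1/(2/5) = 5/2; row 3: 9/(9/5) = 5; row 4: 5/(4/5) = 25/4. Minimum is 5/2 at row 2 (p leaves); pivot element 2/5.
Divide row 2 by 2/5; eliminate column t from the other rows.
Second iteration: most negative z-row entry is -6 in column r, so r enters.
Ratio test on column r — row 1: 2/5 = 2/5; row 2: entry 0 ≤ 0; row 3: (9/2)/3 = 3/2; row 4: 3/4 = 3/4. Minimum is 2/5 at row 1 (u1 leaves); pivot element 5.
Divide row 1 by 5; eliminate column r from the other rows.
After both pivots, the entry at constraint row 4, column p is 26/5.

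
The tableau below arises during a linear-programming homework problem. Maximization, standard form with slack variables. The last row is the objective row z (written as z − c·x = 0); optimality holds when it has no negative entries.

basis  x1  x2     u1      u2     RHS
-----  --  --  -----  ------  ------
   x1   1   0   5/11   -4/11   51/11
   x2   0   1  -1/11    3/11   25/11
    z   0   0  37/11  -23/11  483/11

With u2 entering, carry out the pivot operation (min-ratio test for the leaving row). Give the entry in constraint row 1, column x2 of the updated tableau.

4/3

Ratio test on column u2 — row 1: entry -4/11 ≤ 0; row 2: (25/11)/(3/11) = 25/3. Minimum is 25/3 at row 2 (x2 leaves); pivot element 3/11.
Divide row 2 by 3/11; eliminate column u2 from the other rows.
Row 1 update in column x2: 0 − (-4/11)·(11/3) = 4/3.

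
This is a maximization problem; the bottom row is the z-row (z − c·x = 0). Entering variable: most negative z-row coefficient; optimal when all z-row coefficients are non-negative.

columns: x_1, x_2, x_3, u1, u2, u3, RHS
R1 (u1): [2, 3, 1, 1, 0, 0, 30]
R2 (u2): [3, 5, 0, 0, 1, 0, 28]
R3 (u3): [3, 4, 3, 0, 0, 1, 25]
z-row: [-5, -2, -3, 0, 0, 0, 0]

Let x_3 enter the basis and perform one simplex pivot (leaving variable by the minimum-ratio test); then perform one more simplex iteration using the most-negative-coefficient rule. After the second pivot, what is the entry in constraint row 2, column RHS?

3

Ratio test on column x_3 — row 1: 30/1 = 30; row 2: entry 0 ≤ 0; row 3: 25/3 = 25/3. Minimum is 25/3 at row 3 (u3 leaves); pivot element 3.
Divide row 3 by 3; eliminate column x_3 from the other rows.
Second iteration: most negative z-row entry is -2 in column x_1, so x_1 enters.
Ratio test on column x_1 — row 1: (65/3)/1 = 65/3; row 2: 28/3 = 28/3; row 3: (25/3)/1 = 25/3. Minimum is 25/3 at row 3 (x_3 leaves); pivot element 1.
Divide row 3 by 1; eliminate column x_1 from the other rows.
After both pivots, the entry at constraint row 2, column RHS is 3.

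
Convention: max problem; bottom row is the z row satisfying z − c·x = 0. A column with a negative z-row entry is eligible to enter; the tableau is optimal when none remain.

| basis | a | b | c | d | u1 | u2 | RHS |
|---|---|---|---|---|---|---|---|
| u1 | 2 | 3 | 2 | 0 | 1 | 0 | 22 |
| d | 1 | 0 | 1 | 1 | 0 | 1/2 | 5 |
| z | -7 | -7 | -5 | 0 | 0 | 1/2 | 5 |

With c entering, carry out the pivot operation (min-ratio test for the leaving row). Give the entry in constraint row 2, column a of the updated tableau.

Ratio test on column c — row 1: 22/2 = 11; row 2: 5/1 = 5. Minimum is 5 at row 2 (d leaves); pivot element 1.
Divide row 2 by 1; eliminate column c from the other rows.
In the new row 2, the a entry is the old entry divided by the pivot: 1/1 = 1.

1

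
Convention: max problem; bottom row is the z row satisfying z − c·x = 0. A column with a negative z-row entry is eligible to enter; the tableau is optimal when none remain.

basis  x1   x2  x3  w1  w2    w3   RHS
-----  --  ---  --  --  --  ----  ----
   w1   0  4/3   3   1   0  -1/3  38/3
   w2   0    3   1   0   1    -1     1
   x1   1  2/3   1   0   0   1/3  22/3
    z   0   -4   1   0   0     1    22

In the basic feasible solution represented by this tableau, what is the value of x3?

0

x3 is not in the basis, so in the current basic feasible solution x3 = 0.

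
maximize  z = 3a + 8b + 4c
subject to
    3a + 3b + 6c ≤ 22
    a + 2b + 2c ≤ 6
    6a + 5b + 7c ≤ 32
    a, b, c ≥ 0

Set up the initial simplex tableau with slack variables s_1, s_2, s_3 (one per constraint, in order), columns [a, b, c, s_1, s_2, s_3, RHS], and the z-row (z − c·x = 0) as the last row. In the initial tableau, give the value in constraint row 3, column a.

Constraint 3 has coefficient 6 on a.

6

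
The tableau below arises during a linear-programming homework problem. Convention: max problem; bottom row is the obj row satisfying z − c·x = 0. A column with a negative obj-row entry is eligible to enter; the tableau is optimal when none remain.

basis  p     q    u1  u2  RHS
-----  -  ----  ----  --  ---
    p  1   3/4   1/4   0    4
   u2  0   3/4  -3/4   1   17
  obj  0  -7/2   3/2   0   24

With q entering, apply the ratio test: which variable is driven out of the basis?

p

Column q entries and ratios — p: 4/(3/4) = 16/3; u2: 17/(3/4) = 68/3.
Smallest ratio is 16/3 in the row of p, so p leaves.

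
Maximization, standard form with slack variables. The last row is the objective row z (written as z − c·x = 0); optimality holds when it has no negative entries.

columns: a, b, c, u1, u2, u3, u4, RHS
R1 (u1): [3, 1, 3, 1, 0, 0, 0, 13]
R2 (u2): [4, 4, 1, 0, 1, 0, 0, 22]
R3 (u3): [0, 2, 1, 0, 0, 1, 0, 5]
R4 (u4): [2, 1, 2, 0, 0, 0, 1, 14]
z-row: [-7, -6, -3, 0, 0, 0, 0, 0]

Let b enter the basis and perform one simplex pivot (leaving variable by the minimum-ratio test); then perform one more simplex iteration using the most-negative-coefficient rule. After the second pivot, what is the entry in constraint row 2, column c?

-1/4

Ratio test on column b — row 1: 13/1 = 13; row 2: 22/4 = 11/2; row 3: 5/2 = 5/2; row 4: 14/1 = 14. Minimum is 5/2 at row 3 (u3 leaves); pivot element 2.
Divide row 3 by 2; eliminate column b from the other rows.
Second iteration: most negative z-row entry is -7 in column a, so a enters.
Ratio test on column a — row 1: (21/2)/3 = 7/2; row 2: 12/4 = 3; row 3: entry 0 ≤ 0; row 4: (23/2)/2 = 23/4. Minimum is 3 at row 2 (u2 leaves); pivot element 4.
Divide row 2 by 4; eliminate column a from the other rows.
After both pivots, the entry at constraint row 2, column c is -1/4.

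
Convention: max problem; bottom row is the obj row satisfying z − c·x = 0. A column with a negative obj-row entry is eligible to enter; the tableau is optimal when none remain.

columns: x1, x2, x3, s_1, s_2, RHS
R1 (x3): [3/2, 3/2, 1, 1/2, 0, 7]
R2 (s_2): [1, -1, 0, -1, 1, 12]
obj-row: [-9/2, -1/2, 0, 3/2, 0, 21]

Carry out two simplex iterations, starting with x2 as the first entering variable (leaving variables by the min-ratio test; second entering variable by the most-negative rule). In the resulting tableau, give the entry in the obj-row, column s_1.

Ratio test on column x2 — row 1: 7/(3/2) = 14/3; row 2: entry -1 ≤ 0. Minimum is 14/3 at row 1 (x3 leaves); pivot element 3/2.
Divide row 1 by 3/2; eliminate column x2 from the other rows.
Second iteration: most negative obj-row entry is -4 in column x1, so x1 enters.
Ratio test on column x1 — row 1: (14/3)/1 = 14/3; row 2: (50/3)/2 = 25/3. Minimum is 14/3 at row 1 (x2 leaves); pivot element 1.
Divide row 1 by 1; eliminate column x1 from the other rows.
After both pivots, the entry at the obj-row, column s_1 is 3.

3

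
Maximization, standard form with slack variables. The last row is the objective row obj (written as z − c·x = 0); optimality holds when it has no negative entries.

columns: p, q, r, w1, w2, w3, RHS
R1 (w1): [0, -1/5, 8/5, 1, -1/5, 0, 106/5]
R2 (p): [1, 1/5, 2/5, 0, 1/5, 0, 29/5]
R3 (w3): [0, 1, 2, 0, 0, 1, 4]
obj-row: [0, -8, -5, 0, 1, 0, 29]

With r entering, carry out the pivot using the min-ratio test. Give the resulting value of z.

Ratio test on column r — row 1: (106/5)/(8/5) = 53/4; row 2: (29/5)/(2/5) = 29/2; row 3: 4/2 = 2. Minimum is 2 at row 3 (w3 leaves); pivot element 2.
Pivot on row 3; the obj-row RHS becomes 29 − (-5)·2 = 39.

39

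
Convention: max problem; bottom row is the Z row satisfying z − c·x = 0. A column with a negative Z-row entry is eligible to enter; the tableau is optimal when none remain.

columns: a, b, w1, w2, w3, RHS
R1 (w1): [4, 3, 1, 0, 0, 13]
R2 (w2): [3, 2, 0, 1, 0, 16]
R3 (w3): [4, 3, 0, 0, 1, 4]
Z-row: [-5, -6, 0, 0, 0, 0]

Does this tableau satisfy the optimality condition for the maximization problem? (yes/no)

no

The Z-row has a negative entry -6 in column b, so it is not optimal.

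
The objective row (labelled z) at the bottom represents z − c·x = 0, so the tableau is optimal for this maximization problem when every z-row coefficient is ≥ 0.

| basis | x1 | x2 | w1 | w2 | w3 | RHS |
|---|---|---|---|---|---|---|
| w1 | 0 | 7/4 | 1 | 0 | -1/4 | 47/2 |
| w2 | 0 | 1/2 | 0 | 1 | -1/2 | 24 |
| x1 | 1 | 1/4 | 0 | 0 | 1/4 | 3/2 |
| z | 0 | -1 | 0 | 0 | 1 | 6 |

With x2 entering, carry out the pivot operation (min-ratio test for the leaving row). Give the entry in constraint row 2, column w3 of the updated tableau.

Ratio test on column x2 — row 1: (47/2)/(7/4) = 94/7; row 2: 24/(1/2) = 48; row 3: (3/2)/(1/4) = 6. Minimum is 6 at row 3 (x1 leaves); pivot element 1/4.
Divide row 3 by 1/4; eliminate column x2 from the other rows.
Row 2 update in column w3: -1/2 − (1/2)·1 = -1.

-1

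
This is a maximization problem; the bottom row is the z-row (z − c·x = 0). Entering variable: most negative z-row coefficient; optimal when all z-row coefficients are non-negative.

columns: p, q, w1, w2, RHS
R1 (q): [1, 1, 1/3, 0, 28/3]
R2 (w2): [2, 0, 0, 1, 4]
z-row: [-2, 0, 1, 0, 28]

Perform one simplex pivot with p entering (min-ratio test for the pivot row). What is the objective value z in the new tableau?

Ratio test on column p — row 1: (28/3)/1 = 28/3; row 2: 4/2 = 2. Minimum is 2 at row 2 (w2 leaves); pivot element 2.
Pivot on row 2; the z-row RHS becomes 28 − (-2)·2 = 32.

32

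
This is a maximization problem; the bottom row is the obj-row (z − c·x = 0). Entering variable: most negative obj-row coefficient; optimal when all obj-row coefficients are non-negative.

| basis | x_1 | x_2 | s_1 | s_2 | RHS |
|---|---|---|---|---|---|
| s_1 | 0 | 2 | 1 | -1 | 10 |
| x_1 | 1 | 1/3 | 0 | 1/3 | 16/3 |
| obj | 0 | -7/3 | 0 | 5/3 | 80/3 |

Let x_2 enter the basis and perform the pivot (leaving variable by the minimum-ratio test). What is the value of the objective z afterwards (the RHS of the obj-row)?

115/3

Ratio test on column x_2 — row 1: 10/2 = 5; row 2: (16/3)/(1/3) = 16. Minimum is 5 at row 1 (s_1 leaves); pivot element 2.
Pivot on row 1; the obj-row RHS becomes 80/3 − (-7/3)·5 = 115/3.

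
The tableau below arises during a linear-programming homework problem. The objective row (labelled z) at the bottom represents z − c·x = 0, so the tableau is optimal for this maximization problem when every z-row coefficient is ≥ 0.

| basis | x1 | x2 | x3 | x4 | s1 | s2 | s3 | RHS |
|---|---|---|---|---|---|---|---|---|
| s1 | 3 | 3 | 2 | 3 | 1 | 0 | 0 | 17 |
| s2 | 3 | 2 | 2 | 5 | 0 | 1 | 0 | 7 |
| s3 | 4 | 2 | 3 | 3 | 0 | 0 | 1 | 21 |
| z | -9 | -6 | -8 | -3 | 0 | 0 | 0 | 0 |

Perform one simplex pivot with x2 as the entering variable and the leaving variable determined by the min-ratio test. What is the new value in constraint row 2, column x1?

Ratio test on column x2 — row 1: 17/3 = 17/3; row 2: 7/2 = 7/2; row 3: 21/2 = 21/2. Minimum is 7/2 at row 2 (s2 leaves); pivot element 2.
Divide row 2 by 2; eliminate column x2 from the other rows.
In the new row 2, the x1 entry is the old entry divided by the pivot: 3/2 = 3/2.

3/2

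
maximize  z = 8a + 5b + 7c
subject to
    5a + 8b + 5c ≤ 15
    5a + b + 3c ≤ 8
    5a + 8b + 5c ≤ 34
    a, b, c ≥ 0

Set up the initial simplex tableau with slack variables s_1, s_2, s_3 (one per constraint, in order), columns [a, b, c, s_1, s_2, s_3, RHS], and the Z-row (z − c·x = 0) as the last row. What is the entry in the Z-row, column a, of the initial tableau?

-8

The Z-row carries the negated objective coefficients: the a entry is -8.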